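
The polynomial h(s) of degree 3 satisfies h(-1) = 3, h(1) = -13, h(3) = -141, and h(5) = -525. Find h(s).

h(s) = -3s^3 - 5s^2 - 5s

Write h(s) = as^3 + bs^2 + cs + d. Substituting each data point gives a linear system:
  -a + b - c + d = 3
  a + b + c + d = -13
  27a + 9b + 3c + d = -141
  125a + 25b + 5c + d = -525
Solving the system yields a = -3, b = -5, c = -5, d = 0.
So h(s) = -3s^3 - 5s^2 - 5s.
Check: h(1) = -13. ✓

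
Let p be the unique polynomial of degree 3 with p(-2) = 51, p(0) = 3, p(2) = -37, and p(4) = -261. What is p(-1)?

Write p(t) = at^3 + bt^2 + ct + d. Substituting each data point gives a linear system:
  -8a + 4b - 2c + d = 51
  d = 3
  8a + 4b + 2c + d = -37
  64a + 16b + 4c + d = -261
Solving the system yields a = -4, b = 1, c = -6, d = 3.
So p(t) = -4t³ + t² - 6t + 3.
Then p(-1) = 14.

14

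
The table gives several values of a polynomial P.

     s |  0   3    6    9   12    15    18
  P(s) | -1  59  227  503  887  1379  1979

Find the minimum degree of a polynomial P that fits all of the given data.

2

Forward differences of the values at s = 0, 3, 6, 9, 12, 15, 18:
  P  : -1  59  227  503  887  1379  1979
  Δ  : 60  168  276  384  492  600
  Δ^2: 108  108  108  108  108
  Δ^3: 0  0  0  0
  Δ^4: 0  0  0
  Δ^5: 0  0
  Δ^6: 0
The second differences are constant (108) and nonzero, while all higher differences vanish, so the minimal degree is 2.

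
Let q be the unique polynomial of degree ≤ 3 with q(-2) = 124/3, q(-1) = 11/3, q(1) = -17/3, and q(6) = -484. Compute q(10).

Using the Lagrange interpolation formula with nodes -2, -1, 1, 6:
  L_0(t) = (t + 1)(t - 1)(t - 6) / -24
  L_1(t) = (t + 2)(t - 1)(t - 6) / 14
  L_2(t) = (t + 2)(t + 1)(t - 6) / -30
  L_3(t) = (t + 2)(t + 1)(t - 1) / 280
Then q(t) = 124/3·L_0(t) + 11/3·L_1(t) - 17/3·L_2(t) - 484·L_3(t).
Expanding and collecting terms gives q(t) = -3t³ + 5t² - (5/3)t - 6.
Evaluating at t = 10: q(10) = -7568/3.

-7568/3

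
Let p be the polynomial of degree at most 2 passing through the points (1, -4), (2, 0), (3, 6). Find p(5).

24

Write p(n) = an^2 + bn + c. Substituting each data point gives a linear system:
  a + b + c = -4
  4a + 2b + c = 0
  9a + 3b + c = 6
Solving the system yields a = 1, b = 1, c = -6.
So p(n) = n² + n - 6.
Then p(5) = 24.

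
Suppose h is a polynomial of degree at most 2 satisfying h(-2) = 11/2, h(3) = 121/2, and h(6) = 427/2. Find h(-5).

Using the Lagrange interpolation formula with nodes -2, 3, 6:
  L_0(s) = (s - 3)(s - 6) / 40
  L_1(s) = (s + 2)(s - 6) / -15
  L_2(s) = (s + 2)(s - 3) / 24
Then h(s) = 11/2·L_0(s) + 121/2·L_1(s) + 427/2·L_2(s).
Expanding and collecting terms gives h(s) = 5s² + 6s - 5/2.
Evaluating at s = -5: h(-5) = 185/2.

185/2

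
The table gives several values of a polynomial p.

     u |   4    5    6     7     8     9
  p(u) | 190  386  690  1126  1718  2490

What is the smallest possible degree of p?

3

Forward differences of the values at u = 4, 5, 6, 7, 8, 9:
  p  : 190  386  690  1126  1718  2490
  Δ  : 196  304  436  592  772
  Δ^2: 108  132  156  180
  Δ^3: 24  24  24
  Δ^4: 0  0
  Δ^5: 0
The third differences are constant (24) and nonzero, while all higher differences vanish, so the minimal degree is 3.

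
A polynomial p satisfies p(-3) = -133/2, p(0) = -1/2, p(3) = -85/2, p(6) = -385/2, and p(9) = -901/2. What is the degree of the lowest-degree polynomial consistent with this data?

Forward differences of the values at x = -3, 0, 3, 6, 9:
  p  : -133/2  -1/2  -85/2  -385/2  -901/2
  Δ  : 66  -42  -150  -258
  Δ^2: -108  -108  -108
  Δ^3: 0  0
  Δ^4: 0
The second differences are constant (-108) and nonzero, while all higher differences vanish, so the minimal degree is 2.

2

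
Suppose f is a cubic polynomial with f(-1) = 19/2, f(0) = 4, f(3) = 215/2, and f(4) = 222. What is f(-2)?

15

Using the Lagrange interpolation formula with nodes -1, 0, 3, 4:
  L_0(u) = u(u - 3)(u - 4) / -20
  L_1(u) = (u + 1)(u - 3)(u - 4) / 12
  L_2(u) = (u + 1)u(u - 4) / -12
  L_3(u) = (u + 1)u(u - 3) / 20
Then f(u) = 19/2·L_0(u) + 4·L_1(u) + 215/2·L_2(u) + 222·L_3(u).
Expanding and collecting terms gives f(u) = 2u^3 + 6u^2 - (3/2)u + 4.
Evaluating at u = -2: f(-2) = 15.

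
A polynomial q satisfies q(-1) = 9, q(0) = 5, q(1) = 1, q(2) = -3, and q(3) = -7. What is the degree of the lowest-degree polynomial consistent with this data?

1

Forward differences of the values at s = -1, 0, 1, 2, 3:
  q  : 9  5  1  -3  -7
  Δ  : -4  -4  -4  -4
  Δ^2: 0  0  0
  Δ^3: 0  0
  Δ^4: 0
The first differences are constant (-4) and nonzero, while all higher differences vanish, so the minimal degree is 1.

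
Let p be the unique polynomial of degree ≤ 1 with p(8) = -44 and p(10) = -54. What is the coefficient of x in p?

Write p(x) = ax + b. Substituting each data point gives a linear system:
  8a + b = -44
  10a + b = -54
Solving the system yields a = -5, b = -4.
So p(x) = -5x - 4.
The leading coefficient is -5.

-5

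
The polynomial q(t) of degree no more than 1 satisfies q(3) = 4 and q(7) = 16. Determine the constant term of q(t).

Write q(t) = at + b. Substituting each data point gives a linear system:
  3a + b = 4
  7a + b = 16
Solving the system yields a = 3, b = -5.
So q(t) = 3t - 5.
The constant term is -5.

-5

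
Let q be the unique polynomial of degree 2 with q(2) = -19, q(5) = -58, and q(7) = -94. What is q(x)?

Write q(x) = ax^2 + bx + c. Substituting each data point gives a linear system:
  4a + 2b + c = -19
  25a + 5b + c = -58
  49a + 7b + c = -94
Solving the system yields a = -1, b = -6, c = -3.
So q(x) = -x^2 - 6x - 3.
Check: q(2) = -19. ✓

q(x) = -x^2 - 6x - 3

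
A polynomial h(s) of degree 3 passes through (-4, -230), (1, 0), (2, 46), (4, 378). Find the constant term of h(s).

-6

Write h(s) = as^3 + bs^2 + cs + d. Substituting each data point gives a linear system:
  -64a + 16b - 4c + d = -230
  a + b + c + d = 0
  8a + 4b + 2c + d = 46
  64a + 16b + 4c + d = 378
Solving the system yields a = 5, b = 5, c = -4, d = -6.
So h(s) = 5s³ + 5s² - 4s - 6.
The constant term is -6.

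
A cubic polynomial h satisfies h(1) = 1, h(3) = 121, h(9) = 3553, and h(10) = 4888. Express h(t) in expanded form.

h(t) = 5t^3 - t^2 - t - 2

Write h(t) = at^3 + bt^2 + ct + d. Substituting each data point gives a linear system:
  a + b + c + d = 1
  27a + 9b + 3c + d = 121
  729a + 81b + 9c + d = 3553
  1000a + 100b + 10c + d = 4888
Solving the system yields a = 5, b = -1, c = -1, d = -2.
So h(t) = 5t³ - t² - t - 2.
Check: h(9) = 3553. ✓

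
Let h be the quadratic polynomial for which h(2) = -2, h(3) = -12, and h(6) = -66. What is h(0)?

6

Write h(t) = at^2 + bt + c. Substituting each data point gives a linear system:
  4a + 2b + c = -2
  9a + 3b + c = -12
  36a + 6b + c = -66
Solving the system yields a = -2, b = 0, c = 6.
So h(t) = -2t² + 6.
Then h(0) = 6.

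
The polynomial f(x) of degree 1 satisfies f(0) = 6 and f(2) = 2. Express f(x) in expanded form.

f(x) = -2x + 6

Using the Lagrange interpolation formula with nodes 0, 2:
  L_0(x) = (x - 2) / -2
  L_1(x) = x / 2
Then f(x) = 6·L_0(x) + 2·L_1(x).
Expanding and collecting terms gives f(x) = -2x + 6.
Check: f(2) = 2. ✓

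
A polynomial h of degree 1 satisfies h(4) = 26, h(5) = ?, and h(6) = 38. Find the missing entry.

The 2 known points determine the degree-1 polynomial uniquely.
Write h(u) = au + b. Substituting each data point gives a linear system:
  4a + b = 26
  6a + b = 38
Solving the system yields a = 6, b = 2.
So h(u) = 6u + 2.
Then h(5) = 32.

32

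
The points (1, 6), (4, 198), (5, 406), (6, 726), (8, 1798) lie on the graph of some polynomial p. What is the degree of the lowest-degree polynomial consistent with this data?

3

Divided differences on the nodes 1, 4, 5, 6, 8:
  order 0: 6  198  406  726  1798
  order 1: 64  208  320  536
  order 2: 36  56  72
  order 3: 4  4
  order 4: 0
The order-3 divided differences are all 4 (nonzero) and every higher order vanishes, so the data lies on a polynomial of degree exactly 3.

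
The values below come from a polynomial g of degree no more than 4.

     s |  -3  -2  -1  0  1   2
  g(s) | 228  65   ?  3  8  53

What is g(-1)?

The 5 known points determine the degree-4 polynomial uniquely.
Write g(s) = as^4 + bs^3 + cs^2 + ds + e. Substituting each data point gives a linear system:
  81a - 27b + 9c - 3d + e = 228
  16a - 8b + 4c - 2d + e = 65
  e = 3
  a + b + c + d + e = 8
  16a + 8b + 4c + 2d + e = 53
Solving the system yields a = 2, b = 0, c = 6, d = -3, e = 3.
So g(s) = 2s^4 + 6s^2 - 3s + 3.
Then g(-1) = 14.

14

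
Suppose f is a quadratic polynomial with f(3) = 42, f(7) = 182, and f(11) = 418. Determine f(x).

f(x) = 3x^2 + 5x

Write f(x) = ax^2 + bx + c. Substituting each data point gives a linear system:
  9a + 3b + c = 42
  49a + 7b + c = 182
  121a + 11b + c = 418
Solving the system yields a = 3, b = 5, c = 0.
So f(x) = 3x² + 5x.
Check: f(11) = 418. ✓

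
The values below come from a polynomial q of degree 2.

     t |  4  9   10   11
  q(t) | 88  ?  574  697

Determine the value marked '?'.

463

The 3 known points determine the degree-2 polynomial uniquely.
Write q(t) = at^2 + bt + c. Substituting each data point gives a linear system:
  16a + 4b + c = 88
  100a + 10b + c = 574
  121a + 11b + c = 697
Solving the system yields a = 6, b = -3, c = 4.
So q(t) = 6t^2 - 3t + 4.
Then q(9) = 463.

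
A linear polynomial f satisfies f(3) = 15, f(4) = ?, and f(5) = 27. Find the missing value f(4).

21

On equispaced nodes a degree-1 polynomial has vanishing second forward difference, so
  f(3) - 2·f(4) + f(5) = 0.
Substituting the known values and solving for f(4):
  -2·f(4) = -42
  f(4) = 21.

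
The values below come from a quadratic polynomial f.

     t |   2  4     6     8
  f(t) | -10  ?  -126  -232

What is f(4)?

-52

The 3 known points determine the degree-2 polynomial uniquely.
Write f(t) = at^2 + bt + c. Substituting each data point gives a linear system:
  4a + 2b + c = -10
  36a + 6b + c = -126
  64a + 8b + c = -232
Solving the system yields a = -4, b = 3, c = 0.
So f(t) = -4t^2 + 3t.
Then f(4) = -52.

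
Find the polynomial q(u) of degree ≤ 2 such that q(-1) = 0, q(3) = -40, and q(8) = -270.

q(u) = -4u^2 - 2u + 2

Write q(u) = au^2 + bu + c. Substituting each data point gives a linear system:
  a - b + c = 0
  9a + 3b + c = -40
  64a + 8b + c = -270
Solving the system yields a = -4, b = -2, c = 2.
So q(u) = -4u^2 - 2u + 2.
Check: q(8) = -270. ✓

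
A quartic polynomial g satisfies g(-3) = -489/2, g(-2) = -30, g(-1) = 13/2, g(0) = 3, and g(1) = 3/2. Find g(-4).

-871

Forward differences of the values at s = -3, -2, -1, 0, 1:
  g  : -489/2  -30  13/2  3  3/2
  Δ  : 429/2  73/2  -7/2  -3/2
  Δ^2: -178  -40  2
  Δ^3: 138  42
  Δ^4: -96
The fourth differences are constant, confirming degree 4.
Interpolating (Newton forward form) and evaluating at s = -4 gives g(-4) = -871.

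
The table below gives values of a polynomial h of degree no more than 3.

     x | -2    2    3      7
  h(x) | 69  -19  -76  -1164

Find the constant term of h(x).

Write h(x) = ax^3 + bx^2 + cx + d. Substituting each data point gives a linear system:
  -8a + 4b - 2c + d = 69
  8a + 4b + 2c + d = -19
  27a + 9b + 3c + d = -76
  343a + 49b + 7c + d = -1164
Solving the system yields a = -4, b = 5, c = -6, d = 5.
So h(x) = -4x³ + 5x² - 6x + 5.
The constant term is 5.

5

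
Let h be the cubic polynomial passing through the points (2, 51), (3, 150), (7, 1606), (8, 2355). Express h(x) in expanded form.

Using the Lagrange interpolation formula with nodes 2, 3, 7, 8:
  L_0(x) = (x - 3)(x - 7)(x - 8) / -30
  L_1(x) = (x - 2)(x - 7)(x - 8) / 20
  L_2(x) = (x - 2)(x - 3)(x - 8) / -20
  L_3(x) = (x - 2)(x - 3)(x - 7) / 30
Then h(x) = 51·L_0(x) + 150·L_1(x) + 1606·L_2(x) + 2355·L_3(x).
Expanding and collecting terms gives h(x) = 4x^3 + 5x^2 - 2x + 3.
Check: h(7) = 1606. ✓

h(x) = 4x^3 + 5x^2 - 2x + 3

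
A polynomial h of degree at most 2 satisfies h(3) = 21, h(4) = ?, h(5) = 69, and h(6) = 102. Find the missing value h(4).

On equispaced nodes a degree-2 polynomial has vanishing third forward difference, so
  - h(3) + 3·h(4) - 3·h(5) + h(6) = 0.
Substituting the known values and solving for h(4):
  3·h(4) = 126
  h(4) = 42.

42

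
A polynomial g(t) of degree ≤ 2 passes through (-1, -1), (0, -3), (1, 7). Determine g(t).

g(t) = 6t^2 + 4t - 3

Write g(t) = at^2 + bt + c. Substituting each data point gives a linear system:
  a - b + c = -1
  c = -3
  a + b + c = 7
Solving the system yields a = 6, b = 4, c = -3.
So g(t) = 6t^2 + 4t - 3.
Check: g(1) = 7. ✓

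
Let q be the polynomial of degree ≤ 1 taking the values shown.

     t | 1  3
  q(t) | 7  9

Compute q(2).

8

Write q(t) = at + b. Substituting each data point gives a linear system:
  a + b = 7
  3a + b = 9
Solving the system yields a = 1, b = 6.
So q(t) = t + 6.
Then q(2) = 8.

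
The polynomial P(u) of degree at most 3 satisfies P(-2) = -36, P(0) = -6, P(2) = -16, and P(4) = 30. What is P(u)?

P(u) = 2u^3 - 5u^2 - 3u - 6

Write P(u) = au^3 + bu^2 + cu + d. Substituting each data point gives a linear system:
  -8a + 4b - 2c + d = -36
  d = -6
  8a + 4b + 2c + d = -16
  64a + 16b + 4c + d = 30
Solving the system yields a = 2, b = -5, c = -3, d = -6.
So P(u) = 2u^3 - 5u^2 - 3u - 6.
Check: P(0) = -6. ✓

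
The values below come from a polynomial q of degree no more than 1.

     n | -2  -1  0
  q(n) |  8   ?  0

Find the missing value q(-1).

The 2 known points determine the degree-1 polynomial uniquely.
Write q(n) = an + b. Substituting each data point gives a linear system:
  -2a + b = 8
  b = 0
Solving the system yields a = -4, b = 0.
So q(n) = -4n.
Then q(-1) = 4.

4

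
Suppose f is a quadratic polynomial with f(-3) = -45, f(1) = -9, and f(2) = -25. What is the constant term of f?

-3

Write f(x) = ax^2 + bx + c. Substituting each data point gives a linear system:
  9a - 3b + c = -45
  a + b + c = -9
  4a + 2b + c = -25
Solving the system yields a = -5, b = -1, c = -3.
So f(x) = -5x^2 - x - 3.
The constant term is -3.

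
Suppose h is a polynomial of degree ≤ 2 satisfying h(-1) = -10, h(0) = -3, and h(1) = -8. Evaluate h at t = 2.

-25

Using the Lagrange interpolation formula with nodes -1, 0, 1:
  L_0(t) = t(t - 1) / 2
  L_1(t) = (t + 1)(t - 1) / -1
  L_2(t) = (t + 1)t / 2
Then h(t) = -10·L_0(t) - 3·L_1(t) - 8·L_2(t).
Expanding and collecting terms gives h(t) = -6t^2 + t - 3.
Evaluating at t = 2: h(2) = -25.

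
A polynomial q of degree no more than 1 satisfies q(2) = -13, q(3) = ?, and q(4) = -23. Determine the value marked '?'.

The 2 known points determine the degree-1 polynomial uniquely.
Write q(s) = as + b. Substituting each data point gives a linear system:
  2a + b = -13
  4a + b = -23
Solving the system yields a = -5, b = -3.
So q(s) = -5s - 3.
Then q(3) = -18.

-18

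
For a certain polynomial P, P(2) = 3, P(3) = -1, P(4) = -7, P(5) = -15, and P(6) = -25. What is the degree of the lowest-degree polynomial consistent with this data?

2

Forward differences of the values at x = 2, 3, 4, 5, 6:
  P  : 3  -1  -7  -15  -25
  Δ  : -4  -6  -8  -10
  Δ^2: -2  -2  -2
  Δ^3: 0  0
  Δ^4: 0
The second differences are constant (-2) and nonzero, while all higher differences vanish, so the minimal degree is 2.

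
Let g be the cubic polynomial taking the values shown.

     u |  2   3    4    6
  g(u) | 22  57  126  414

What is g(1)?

Using the Lagrange interpolation formula with nodes 2, 3, 4, 6:
  L_0(u) = (u - 3)(u - 4)(u - 6) / -8
  L_1(u) = (u - 2)(u - 4)(u - 6) / 3
  L_2(u) = (u - 2)(u - 3)(u - 6) / -4
  L_3(u) = (u - 2)(u - 3)(u - 4) / 24
Then g(u) = 22·L_0(u) + 57·L_1(u) + 126·L_2(u) + 414·L_3(u).
Expanding and collecting terms gives g(u) = 2u³ - u² + 2u + 6.
Evaluating at u = 1: g(1) = 9.

9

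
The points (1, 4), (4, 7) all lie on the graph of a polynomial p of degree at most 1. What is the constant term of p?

3

Write p(u) = au + b. Substituting each data point gives a linear system:
  a + b = 4
  4a + b = 7
Solving the system yields a = 1, b = 3.
So p(u) = u + 3.
The constant term is 3.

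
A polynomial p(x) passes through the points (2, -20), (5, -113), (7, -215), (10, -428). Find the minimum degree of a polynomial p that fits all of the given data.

Divided differences on the nodes 2, 5, 7, 10:
  order 0: -20  -113  -215  -428
  order 1: -31  -51  -71
  order 2: -4  -4
  order 3: 0
The order-2 divided differences are all -4 (nonzero) and every higher order vanishes, so the data lies on a polynomial of degree exactly 2.

2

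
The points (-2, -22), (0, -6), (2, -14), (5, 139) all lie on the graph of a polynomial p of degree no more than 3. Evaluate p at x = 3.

3

Write p(x) = ax^3 + bx^2 + cx + d. Substituting each data point gives a linear system:
  -8a + 4b - 2c + d = -22
  d = -6
  8a + 4b + 2c + d = -14
  125a + 25b + 5c + d = 139
Solving the system yields a = 2, b = -3, c = -6, d = -6.
So p(x) = 2x^3 - 3x^2 - 6x - 6.
Then p(3) = 3.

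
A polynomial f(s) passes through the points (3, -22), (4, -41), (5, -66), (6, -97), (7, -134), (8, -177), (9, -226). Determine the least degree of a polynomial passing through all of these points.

2

Forward differences of the values at s = 3, 4, 5, 6, 7, 8, 9:
  f  : -22  -41  -66  -97  -134  -177  -226
  Δ  : -19  -25  -31  -37  -43  -49
  Δ^2: -6  -6  -6  -6  -6
  Δ^3: 0  0  0  0
  Δ^4: 0  0  0
  Δ^5: 0  0
  Δ^6: 0
The second differences are constant (-6) and nonzero, while all higher differences vanish, so the minimal degree is 2.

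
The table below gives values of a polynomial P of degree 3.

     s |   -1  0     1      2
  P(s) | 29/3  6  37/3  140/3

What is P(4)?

Write P(s) = as^3 + bs^2 + cs + d. Substituting each data point gives a linear system:
  -a + b - c + d = 29/3
  d = 6
  a + b + c + d = 37/3
  8a + 4b + 2c + d = 140/3
Solving the system yields a = 3, b = 5, c = -5/3, d = 6.
So P(s) = 3s^3 + 5s^2 - (5/3)s + 6.
Then P(4) = 814/3.

814/3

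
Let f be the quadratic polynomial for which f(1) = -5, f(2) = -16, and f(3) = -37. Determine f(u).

Write f(u) = au^2 + bu + c. Substituting each data point gives a linear system:
  a + b + c = -5
  4a + 2b + c = -16
  9a + 3b + c = -37
Solving the system yields a = -5, b = 4, c = -4.
So f(u) = -5u² + 4u - 4.
Check: f(2) = -16. ✓

f(u) = -5u^2 + 4u - 4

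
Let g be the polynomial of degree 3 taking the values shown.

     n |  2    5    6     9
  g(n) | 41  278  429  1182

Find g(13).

3110

Write g(n) = an^3 + bn^2 + cn + d. Substituting each data point gives a linear system:
  8a + 4b + 2c + d = 41
  125a + 25b + 5c + d = 278
  216a + 36b + 6c + d = 429
  729a + 81b + 9c + d = 1182
Solving the system yields a = 1, b = 5, c = 5, d = 3.
So g(n) = n³ + 5n² + 5n + 3.
Then g(13) = 3110.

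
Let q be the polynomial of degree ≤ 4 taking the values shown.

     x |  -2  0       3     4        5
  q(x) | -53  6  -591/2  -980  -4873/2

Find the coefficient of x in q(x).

Write q(x) = ax^4 + bx^3 + cx^2 + dx + e. Substituting each data point gives a linear system:
  16a - 8b + 4c - 2d + e = -53
  e = 6
  81a + 27b + 9c + 3d + e = -591/2
  256a + 64b + 16c + 4d + e = -980
  625a + 125b + 25c + 5d + e = -4873/2
Solving the system yields a = -4, b = 0, c = 2, d = 3/2, e = 6.
So q(x) = -4x⁴ + 2x² + (3/2)x + 6.
The coefficient of x is 3/2.

3/2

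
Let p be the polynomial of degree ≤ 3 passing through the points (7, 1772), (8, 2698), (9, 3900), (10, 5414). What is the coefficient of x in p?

Write p(x) = ax^3 + bx^2 + cx + d. Substituting each data point gives a linear system:
  343a + 49b + 7c + d = 1772
  512a + 64b + 8c + d = 2698
  729a + 81b + 9c + d = 3900
  1000a + 100b + 10c + d = 5414
Solving the system yields a = 6, b = -6, c = 2, d = -6.
So p(x) = 6x^3 - 6x^2 + 2x - 6.
The coefficient of x is 2.

2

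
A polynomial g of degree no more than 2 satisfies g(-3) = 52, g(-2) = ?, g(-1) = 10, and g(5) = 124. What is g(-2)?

26

The 3 known points determine the degree-2 polynomial uniquely.
Write g(u) = au^2 + bu + c. Substituting each data point gives a linear system:
  9a - 3b + c = 52
  a - b + c = 10
  25a + 5b + c = 124
Solving the system yields a = 5, b = -1, c = 4.
So g(u) = 5u^2 - u + 4.
Then g(-2) = 26.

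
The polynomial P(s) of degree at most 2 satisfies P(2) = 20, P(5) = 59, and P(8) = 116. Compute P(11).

191

Write P(s) = as^2 + bs + c. Substituting each data point gives a linear system:
  4a + 2b + c = 20
  25a + 5b + c = 59
  64a + 8b + c = 116
Solving the system yields a = 1, b = 6, c = 4.
So P(s) = s^2 + 6s + 4.
Then P(11) = 191.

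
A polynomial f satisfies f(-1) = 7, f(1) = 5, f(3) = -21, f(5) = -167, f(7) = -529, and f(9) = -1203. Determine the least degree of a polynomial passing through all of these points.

Forward differences of the values at n = -1, 1, 3, 5, 7, 9:
  f  : 7  5  -21  -167  -529  -1203
  Δ  : -2  -26  -146  -362  -674
  Δ^2: -24  -120  -216  -312
  Δ^3: -96  -96  -96
  Δ^4: 0  0
  Δ^5: 0
The third differences are constant (-96) and nonzero, while all higher differences vanish, so the minimal degree is 3.

3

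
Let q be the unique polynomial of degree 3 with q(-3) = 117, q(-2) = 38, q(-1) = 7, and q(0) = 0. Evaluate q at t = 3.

Forward differences of the values at t = -3, -2, -1, 0:
  q  : 117  38  7  0
  Δ  : -79  -31  -7
  Δ^2: 48  24
  Δ^3: -24
The third differences are constant, confirming degree 3.
Interpolating (Newton forward form) and evaluating at t = 3 gives q(3) = -117.

-117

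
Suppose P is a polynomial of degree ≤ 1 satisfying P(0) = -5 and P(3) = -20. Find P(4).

Using the Lagrange interpolation formula with nodes 0, 3:
  L_0(t) = (t - 3) / -3
  L_1(t) = t / 3
Then P(t) = -5·L_0(t) - 20·L_1(t).
Expanding and collecting terms gives P(t) = -5t - 5.
Evaluating at t = 4: P(4) = -25.

-25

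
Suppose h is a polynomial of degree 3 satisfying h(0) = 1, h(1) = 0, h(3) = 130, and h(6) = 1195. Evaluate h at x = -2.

-45

Using the Lagrange interpolation formula with nodes 0, 1, 3, 6:
  L_0(x) = (x - 1)(x - 3)(x - 6) / -18
  L_1(x) = x(x - 3)(x - 6) / 10
  L_2(x) = x(x - 1)(x - 6) / -18
  L_3(x) = x(x - 1)(x - 3) / 90
Then h(x) = 1·L_0(x) + 0·L_1(x) + 130·L_2(x) + 1195·L_3(x).
Expanding and collecting terms gives h(x) = 6x^3 - 2x^2 - 5x + 1.
Evaluating at x = -2: h(-2) = -45.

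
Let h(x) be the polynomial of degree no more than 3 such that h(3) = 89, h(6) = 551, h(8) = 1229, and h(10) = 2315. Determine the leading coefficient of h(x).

2

Write h(x) = ax^3 + bx^2 + cx + d. Substituting each data point gives a linear system:
  27a + 9b + 3c + d = 89
  216a + 36b + 6c + d = 551
  512a + 64b + 8c + d = 1229
  1000a + 100b + 10c + d = 2315
Solving the system yields a = 2, b = 3, c = 1, d = 5.
So h(x) = 2x^3 + 3x^2 + x + 5.
The leading coefficient is 2.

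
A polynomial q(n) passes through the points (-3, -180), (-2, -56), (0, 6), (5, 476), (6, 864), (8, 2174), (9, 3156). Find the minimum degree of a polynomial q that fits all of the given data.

Divided differences on the nodes -3, -2, 0, 5, 6, 8, 9:
  order 0: -180  -56  6  476  864  2174  3156
  order 1: 124  31  94  388  655  982
  order 2: -31  9  49  89  109
  order 3: 5  5  5  5
  order 4: 0  0  0
  order 5: 0  0
  order 6: 0
The order-3 divided differences are all 5 (nonzero) and every higher order vanishes, so the data lies on a polynomial of degree exactly 3.

3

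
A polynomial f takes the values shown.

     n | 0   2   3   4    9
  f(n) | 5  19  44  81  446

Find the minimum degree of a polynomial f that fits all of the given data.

2

Divided differences on the nodes 0, 2, 3, 4, 9:
  order 0: 5  19  44  81  446
  order 1: 7  25  37  73
  order 2: 6  6  6
  order 3: 0  0
  order 4: 0
The order-2 divided differences are all 6 (nonzero) and every higher order vanishes, so the data lies on a polynomial of degree exactly 2.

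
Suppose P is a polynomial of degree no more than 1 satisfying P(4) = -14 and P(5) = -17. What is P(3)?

Using the Lagrange interpolation formula with nodes 4, 5:
  L_0(s) = (s - 5) / -1
  L_1(s) = (s - 4) / 1
Then P(s) = -14·L_0(s) - 17·L_1(s).
Expanding and collecting terms gives P(s) = -3s - 2.
Evaluating at s = 3: P(3) = -11.

-11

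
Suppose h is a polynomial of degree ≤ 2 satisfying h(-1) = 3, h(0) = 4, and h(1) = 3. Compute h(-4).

-12

Forward differences of the values at t = -1, 0, 1:
  h  : 3  4  3
  Δ  : 1  -1
  Δ^2: -2
The second differences are constant, confirming degree 2.
Interpolating (Newton forward form) and evaluating at t = -4 gives h(-4) = -12.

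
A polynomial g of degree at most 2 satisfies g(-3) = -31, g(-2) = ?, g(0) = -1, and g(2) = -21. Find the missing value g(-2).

-13

The 3 known points determine the degree-2 polynomial uniquely.
Write g(x) = ax^2 + bx + c. Substituting each data point gives a linear system:
  9a - 3b + c = -31
  c = -1
  4a + 2b + c = -21
Solving the system yields a = -4, b = -2, c = -1.
So g(x) = -4x^2 - 2x - 1.
Then g(-2) = -13.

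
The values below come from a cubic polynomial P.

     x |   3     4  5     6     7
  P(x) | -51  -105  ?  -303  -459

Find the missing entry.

The 4 known points determine the degree-3 polynomial uniquely.
Write P(x) = ax^3 + bx^2 + cx + d. Substituting each data point gives a linear system:
  27a + 9b + 3c + d = -51
  64a + 16b + 4c + d = -105
  216a + 36b + 6c + d = -303
  343a + 49b + 7c + d = -459
Solving the system yields a = -1, b = -2, c = -3, d = 3.
So P(x) = -x^3 - 2x^2 - 3x + 3.
Then P(5) = -187.

-187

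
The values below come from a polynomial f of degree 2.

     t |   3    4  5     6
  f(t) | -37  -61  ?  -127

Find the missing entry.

On equispaced nodes a degree-2 polynomial has vanishing third forward difference, so
  - f(3) + 3·f(4) - 3·f(5) + f(6) = 0.
Substituting the known values and solving for f(5):
  -3·f(5) = 273
  f(5) = -91.

-91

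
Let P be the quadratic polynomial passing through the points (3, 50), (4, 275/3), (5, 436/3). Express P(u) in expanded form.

P(u) = 6u^2 - (1/3)u - 3

Using the Lagrange interpolation formula with nodes 3, 4, 5:
  L_0(u) = (u - 4)(u - 5) / 2
  L_1(u) = (u - 3)(u - 5) / -1
  L_2(u) = (u - 3)(u - 4) / 2
Then P(u) = 50·L_0(u) + 275/3·L_1(u) + 436/3·L_2(u).
Expanding and collecting terms gives P(u) = 6u^2 - (1/3)u - 3.
Check: P(3) = 50. ✓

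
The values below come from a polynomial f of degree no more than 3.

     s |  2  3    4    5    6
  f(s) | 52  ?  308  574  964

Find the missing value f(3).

142

On equispaced nodes a degree-3 polynomial has vanishing fourth forward difference, so
  f(2) - 4·f(3) + 6·f(4) - 4·f(5) + f(6) = 0.
Substituting the known values and solving for f(3):
  -4·f(3) = -568
  f(3) = 142.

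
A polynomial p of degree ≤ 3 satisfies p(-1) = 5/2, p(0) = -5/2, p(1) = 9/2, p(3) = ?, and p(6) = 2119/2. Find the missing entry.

301/2

The 4 known points determine the degree-3 polynomial uniquely.
Write p(t) = at^3 + bt^2 + ct + d. Substituting each data point gives a linear system:
  -a + b - c + d = 5/2
  d = -5/2
  a + b + c + d = 9/2
  216a + 36b + 6c + d = 2119/2
Solving the system yields a = 4, b = 6, c = -3, d = -5/2.
So p(t) = 4t^3 + 6t^2 - 3t - 5/2.
Then p(3) = 301/2.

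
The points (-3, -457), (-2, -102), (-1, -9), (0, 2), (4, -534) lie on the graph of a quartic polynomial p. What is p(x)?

p(x) = -4x^4 + 6x^3 + 5x^2 + 6x + 2

Write p(x) = ax^4 + bx^3 + cx^2 + dx + e. Substituting each data point gives a linear system:
  81a - 27b + 9c - 3d + e = -457
  16a - 8b + 4c - 2d + e = -102
  a - b + c - d + e = -9
  e = 2
  256a + 64b + 16c + 4d + e = -534
Solving the system yields a = -4, b = 6, c = 5, d = 6, e = 2.
So p(x) = -4x^4 + 6x^3 + 5x^2 + 6x + 2.
Check: p(-2) = -102. ✓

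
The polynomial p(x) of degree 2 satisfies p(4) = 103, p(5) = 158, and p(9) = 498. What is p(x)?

Write p(x) = ax^2 + bx + c. Substituting each data point gives a linear system:
  16a + 4b + c = 103
  25a + 5b + c = 158
  81a + 9b + c = 498
Solving the system yields a = 6, b = 1, c = 3.
So p(x) = 6x² + x + 3.
Check: p(5) = 158. ✓

p(x) = 6x^2 + x + 3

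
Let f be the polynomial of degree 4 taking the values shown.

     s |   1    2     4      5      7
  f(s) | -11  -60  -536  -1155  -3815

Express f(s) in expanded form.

Write f(s) = as^4 + bs^3 + cs^2 + ds + e. Substituting each data point gives a linear system:
  a + b + c + d + e = -11
  16a + 8b + 4c + 2d + e = -60
  256a + 64b + 16c + 4d + e = -536
  625a + 125b + 25c + 5d + e = -1155
  2401a + 343b + 49c + 7d + e = -3815
Solving the system yields a = -1, b = -4, c = 0, d = -6, e = 0.
So f(s) = -s^4 - 4s^3 - 6s.
Check: f(7) = -3815. ✓

f(s) = -s^4 - 4s^3 - 6s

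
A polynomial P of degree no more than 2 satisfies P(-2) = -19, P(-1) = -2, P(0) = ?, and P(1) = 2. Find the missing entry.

5

The 3 known points determine the degree-2 polynomial uniquely.
Write P(n) = an^2 + bn + c. Substituting each data point gives a linear system:
  4a - 2b + c = -19
  a - b + c = -2
  a + b + c = 2
Solving the system yields a = -5, b = 2, c = 5.
So P(n) = -5n^2 + 2n + 5.
Then P(0) = 5.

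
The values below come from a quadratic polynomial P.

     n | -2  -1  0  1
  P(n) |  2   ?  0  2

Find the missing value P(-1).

0

The 3 known points determine the degree-2 polynomial uniquely.
Write P(n) = an^2 + bn + c. Substituting each data point gives a linear system:
  4a - 2b + c = 2
  c = 0
  a + b + c = 2
Solving the system yields a = 1, b = 1, c = 0.
So P(n) = n^2 + n.
Then P(-1) = 0.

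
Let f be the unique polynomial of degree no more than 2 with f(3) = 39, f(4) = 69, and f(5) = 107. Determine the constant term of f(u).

-3

Write f(u) = au^2 + bu + c. Substituting each data point gives a linear system:
  9a + 3b + c = 39
  16a + 4b + c = 69
  25a + 5b + c = 107
Solving the system yields a = 4, b = 2, c = -3.
So f(u) = 4u^2 + 2u - 3.
The constant term is -3.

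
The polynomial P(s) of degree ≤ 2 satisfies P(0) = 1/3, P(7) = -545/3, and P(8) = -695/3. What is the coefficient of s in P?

Write P(s) = as^2 + bs + c. Substituting each data point gives a linear system:
  c = 1/3
  49a + 7b + c = -545/3
  64a + 8b + c = -695/3
Solving the system yields a = -3, b = -5, c = 1/3.
So P(s) = -3s^2 - 5s + 1/3.
The coefficient of s is -5.

-5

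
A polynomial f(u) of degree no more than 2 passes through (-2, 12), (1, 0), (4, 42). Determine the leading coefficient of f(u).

3

Write f(u) = au^2 + bu + c. Substituting each data point gives a linear system:
  4a - 2b + c = 12
  a + b + c = 0
  16a + 4b + c = 42
Solving the system yields a = 3, b = -1, c = -2.
So f(u) = 3u^2 - u - 2.
The leading coefficient is 3.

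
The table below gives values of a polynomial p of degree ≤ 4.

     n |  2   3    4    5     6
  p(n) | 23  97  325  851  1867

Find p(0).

1

Forward differences of the values at n = 2, 3, 4, 5, 6:
  p  : 23  97  325  851  1867
  Δ  : 74  228  526  1016
  Δ^2: 154  298  490
  Δ^3: 144  192
  Δ^4: 48
The fourth differences are constant, confirming degree 4.
Interpolating (Newton forward form) and evaluating at n = 0 gives p(0) = 1.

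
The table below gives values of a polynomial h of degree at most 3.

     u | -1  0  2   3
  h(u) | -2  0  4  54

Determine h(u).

Write h(u) = au^3 + bu^2 + cu + d. Substituting each data point gives a linear system:
  -a + b - c + d = -2
  d = 0
  8a + 4b + 2c + d = 4
  27a + 9b + 3c + d = 54
Solving the system yields a = 4, b = -4, c = -6, d = 0.
So h(u) = 4u³ - 4u² - 6u.
Check: h(0) = 0. ✓

h(u) = 4u^3 - 4u^2 - 6u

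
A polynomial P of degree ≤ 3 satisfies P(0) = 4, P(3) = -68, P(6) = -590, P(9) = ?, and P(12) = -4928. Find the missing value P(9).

-2048

On equispaced nodes a degree-3 polynomial has vanishing fourth forward difference, so
  P(0) - 4·P(3) + 6·P(6) - 4·P(9) + P(12) = 0.
Substituting the known values and solving for P(9):
  -4·P(9) = 8192
  P(9) = -2048.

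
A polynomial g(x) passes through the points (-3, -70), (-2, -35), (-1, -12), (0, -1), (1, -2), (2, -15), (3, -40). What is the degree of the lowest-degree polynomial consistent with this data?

2

Forward differences of the values at x = -3, -2, -1, 0, 1, 2, 3:
  g  : -70  -35  -12  -1  -2  -15  -40
  Δ  : 35  23  11  -1  -13  -25
  Δ^2: -12  -12  -12  -12  -12
  Δ^3: 0  0  0  0
  Δ^4: 0  0  0
  Δ^5: 0  0
  Δ^6: 0
The second differences are constant (-12) and nonzero, while all higher differences vanish, so the minimal degree is 2.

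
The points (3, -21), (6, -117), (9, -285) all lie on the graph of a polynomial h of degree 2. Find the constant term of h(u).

3

Write h(u) = au^2 + bu + c. Substituting each data point gives a linear system:
  9a + 3b + c = -21
  36a + 6b + c = -117
  81a + 9b + c = -285
Solving the system yields a = -4, b = 4, c = 3.
So h(u) = -4u² + 4u + 3.
The constant term is 3.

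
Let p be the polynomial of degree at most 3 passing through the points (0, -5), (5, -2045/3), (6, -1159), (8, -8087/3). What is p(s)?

p(s) = -5s^3 - 2s^2 - (1/3)s - 5

Write p(s) = as^3 + bs^2 + cs + d. Substituting each data point gives a linear system:
  d = -5
  125a + 25b + 5c + d = -2045/3
  216a + 36b + 6c + d = -1159
  512a + 64b + 8c + d = -8087/3
Solving the system yields a = -5, b = -2, c = -1/3, d = -5.
So p(s) = -5s³ - 2s² - (1/3)s - 5.
Check: p(5) = -2045/3. ✓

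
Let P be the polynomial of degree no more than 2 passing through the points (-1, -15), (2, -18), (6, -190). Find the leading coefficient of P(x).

Write P(x) = ax^2 + bx + c. Substituting each data point gives a linear system:
  a - b + c = -15
  4a + 2b + c = -18
  36a + 6b + c = -190
Solving the system yields a = -6, b = 5, c = -4.
So P(x) = -6x^2 + 5x - 4.
The leading coefficient is -6.

-6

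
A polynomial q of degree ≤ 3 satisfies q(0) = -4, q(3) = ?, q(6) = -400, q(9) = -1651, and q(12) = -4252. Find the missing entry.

-13

On equispaced nodes a degree-3 polynomial has vanishing fourth forward difference, so
  q(0) - 4·q(3) + 6·q(6) - 4·q(9) + q(12) = 0.
Substituting the known values and solving for q(3):
  -4·q(3) = 52
  q(3) = -13.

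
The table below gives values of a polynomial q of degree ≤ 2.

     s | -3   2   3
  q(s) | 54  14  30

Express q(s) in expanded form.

Using the Lagrange interpolation formula with nodes -3, 2, 3:
  L_0(s) = (s - 2)(s - 3) / 30
  L_1(s) = (s + 3)(s - 3) / -5
  L_2(s) = (s + 3)(s - 2) / 6
Then q(s) = 54·L_0(s) + 14·L_1(s) + 30·L_2(s).
Expanding and collecting terms gives q(s) = 4s² - 4s + 6.
Check: q(3) = 30. ✓

q(s) = 4s^2 - 4s + 6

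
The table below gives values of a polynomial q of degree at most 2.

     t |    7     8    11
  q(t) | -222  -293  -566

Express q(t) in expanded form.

Write q(t) = at^2 + bt + c. Substituting each data point gives a linear system:
  49a + 7b + c = -222
  64a + 8b + c = -293
  121a + 11b + c = -566
Solving the system yields a = -5, b = 4, c = -5.
So q(t) = -5t^2 + 4t - 5.
Check: q(8) = -293. ✓

q(t) = -5t^2 + 4t - 5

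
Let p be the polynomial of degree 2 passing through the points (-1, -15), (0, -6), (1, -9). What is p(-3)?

Using the Lagrange interpolation formula with nodes -1, 0, 1:
  L_0(x) = x(x - 1) / 2
  L_1(x) = (x + 1)(x - 1) / -1
  L_2(x) = (x + 1)x / 2
Then p(x) = -15·L_0(x) - 6·L_1(x) - 9·L_2(x).
Expanding and collecting terms gives p(x) = -6x^2 + 3x - 6.
Evaluating at x = -3: p(-3) = -69.

-69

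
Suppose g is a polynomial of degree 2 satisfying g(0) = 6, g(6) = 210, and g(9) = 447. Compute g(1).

15

Write g(t) = at^2 + bt + c. Substituting each data point gives a linear system:
  c = 6
  36a + 6b + c = 210
  81a + 9b + c = 447
Solving the system yields a = 5, b = 4, c = 6.
So g(t) = 5t^2 + 4t + 6.
Then g(1) = 15.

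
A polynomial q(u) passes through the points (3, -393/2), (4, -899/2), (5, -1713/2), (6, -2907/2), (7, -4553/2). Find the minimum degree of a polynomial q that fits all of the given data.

Forward differences of the values at u = 3, 4, 5, 6, 7:
  q  : -393/2  -899/2  -1713/2  -2907/2  -4553/2
  Δ  : -253  -407  -597  -823
  Δ^2: -154  -190  -226
  Δ^3: -36  -36
  Δ^4: 0
The third differences are constant (-36) and nonzero, while all higher differences vanish, so the minimal degree is 3.

3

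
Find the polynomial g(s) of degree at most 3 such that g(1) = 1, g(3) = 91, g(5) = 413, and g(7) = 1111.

g(s) = 3s^3 + 2s^2 - 2s - 2

Using the Lagrange interpolation formula with nodes 1, 3, 5, 7:
  L_0(s) = (s - 3)(s - 5)(s - 7) / -48
  L_1(s) = (s - 1)(s - 5)(s - 7) / 16
  L_2(s) = (s - 1)(s - 3)(s - 7) / -16
  L_3(s) = (s - 1)(s - 3)(s - 5) / 48
Then g(s) = 1·L_0(s) + 91·L_1(s) + 413·L_2(s) + 1111·L_3(s).
Expanding and collecting terms gives g(s) = 3s^3 + 2s^2 - 2s - 2.
Check: g(5) = 413. ✓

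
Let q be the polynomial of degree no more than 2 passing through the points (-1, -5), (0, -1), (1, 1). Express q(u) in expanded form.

Write q(u) = au^2 + bu + c. Substituting each data point gives a linear system:
  a - b + c = -5
  c = -1
  a + b + c = 1
Solving the system yields a = -1, b = 3, c = -1.
So q(u) = -u² + 3u - 1.
Check: q(1) = 1. ✓

q(u) = -u^2 + 3u - 1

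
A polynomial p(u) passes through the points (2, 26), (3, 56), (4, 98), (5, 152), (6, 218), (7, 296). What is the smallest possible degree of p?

2

Forward differences of the values at u = 2, 3, 4, 5, 6, 7:
  p  : 26  56  98  152  218  296
  Δ  : 30  42  54  66  78
  Δ^2: 12  12  12  12
  Δ^3: 0  0  0
  Δ^4: 0  0
  Δ^5: 0
The second differences are constant (12) and nonzero, while all higher differences vanish, so the minimal degree is 2.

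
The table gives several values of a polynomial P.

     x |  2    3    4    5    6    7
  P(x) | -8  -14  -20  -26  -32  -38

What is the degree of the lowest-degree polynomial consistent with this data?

1

Forward differences of the values at x = 2, 3, 4, 5, 6, 7:
  P  : -8  -14  -20  -26  -32  -38
  Δ  : -6  -6  -6  -6  -6
  Δ^2: 0  0  0  0
  Δ^3: 0  0  0
  Δ^4: 0  0
  Δ^5: 0
The first differences are constant (-6) and nonzero, while all higher differences vanish, so the minimal degree is 1.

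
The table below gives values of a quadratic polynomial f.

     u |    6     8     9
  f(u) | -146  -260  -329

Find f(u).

Write f(u) = au^2 + bu + c. Substituting each data point gives a linear system:
  36a + 6b + c = -146
  64a + 8b + c = -260
  81a + 9b + c = -329
Solving the system yields a = -4, b = -1, c = 4.
So f(u) = -4u^2 - u + 4.
Check: f(6) = -146. ✓

f(u) = -4u^2 - u + 4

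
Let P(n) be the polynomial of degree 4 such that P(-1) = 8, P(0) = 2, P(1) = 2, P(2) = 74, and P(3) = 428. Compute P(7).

Using the Lagrange interpolation formula with nodes -1, 0, 1, 2, 3:
  L_0(n) = n(n - 1)(n - 2)(n - 3) / 24
  L_1(n) = (n + 1)(n - 1)(n - 2)(n - 3) / -6
  L_2(n) = (n + 1)n(n - 2)(n - 3) / 4
  L_3(n) = (n + 1)n(n - 1)(n - 3) / -6
  L_4(n) = (n + 1)n(n - 1)(n - 2) / 24
Then P(n) = 8·L_0(n) + 2·L_1(n) + 2·L_2(n) + 74·L_3(n) + 428·L_4(n).
Expanding and collecting terms gives P(n) = 6n^4 - n^3 - 3n^2 - 2n + 2.
Evaluating at n = 7: P(7) = 13904.

13904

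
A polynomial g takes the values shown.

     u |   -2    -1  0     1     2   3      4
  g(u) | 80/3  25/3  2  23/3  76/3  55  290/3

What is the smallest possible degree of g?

Forward differences of the values at u = -2, -1, 0, 1, 2, 3, 4:
  g  : 80/3  25/3  2  23/3  76/3  55  290/3
  Δ  : -55/3  -19/3  17/3  53/3  89/3  125/3
  Δ^2: 12  12  12  12  12
  Δ^3: 0  0  0  0
  Δ^4: 0  0  0
  Δ^5: 0  0
  Δ^6: 0
The second differences are constant (12) and nonzero, while all higher differences vanish, so the minimal degree is 2.

2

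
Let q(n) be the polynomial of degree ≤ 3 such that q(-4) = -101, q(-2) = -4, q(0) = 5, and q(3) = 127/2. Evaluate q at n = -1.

11/2

Using the Lagrange interpolation formula with nodes -4, -2, 0, 3:
  L_0(n) = (n + 2)n(n - 3) / -56
  L_1(n) = (n + 4)n(n - 3) / 20
  L_2(n) = (n + 4)(n + 2)(n - 3) / -24
  L_3(n) = (n + 4)(n + 2)n / 105
Then q(n) = -101·L_0(n) - 4·L_1(n) + 5·L_2(n) + 127/2·L_3(n).
Expanding and collecting terms gives q(n) = 2n^3 + n^2 - (3/2)n + 5.
Evaluating at n = -1: q(-1) = 11/2.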